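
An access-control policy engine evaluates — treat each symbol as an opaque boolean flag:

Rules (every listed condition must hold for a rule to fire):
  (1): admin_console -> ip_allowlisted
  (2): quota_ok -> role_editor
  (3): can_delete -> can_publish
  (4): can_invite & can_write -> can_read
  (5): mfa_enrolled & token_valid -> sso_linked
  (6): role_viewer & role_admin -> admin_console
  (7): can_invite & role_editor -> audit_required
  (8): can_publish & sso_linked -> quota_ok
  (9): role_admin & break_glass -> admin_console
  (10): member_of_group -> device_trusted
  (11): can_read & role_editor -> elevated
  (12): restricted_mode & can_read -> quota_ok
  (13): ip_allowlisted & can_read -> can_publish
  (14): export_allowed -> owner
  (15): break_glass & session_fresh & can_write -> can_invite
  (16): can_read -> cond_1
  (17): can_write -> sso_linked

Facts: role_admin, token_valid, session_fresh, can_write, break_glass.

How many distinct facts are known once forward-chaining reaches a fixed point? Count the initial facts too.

Round 1: (9) [role_admin & break_glass -> admin_console]; (15) [break_glass & session_fresh & can_write -> can_invite]; (17) [can_write -> sso_linked]. Adds admin_console, can_invite, sso_linked.
Round 2: (1) [admin_console -> ip_allowlisted]; (4) [can_invite & can_write -> can_read]. Adds ip_allowlisted, can_read.
Round 3: (13) [ip_allowlisted & can_read -> can_publish]; (16) [can_read -> cond_1]. Adds can_publish, cond_1.
Round 4: (8) [can_publish & sso_linked -> quota_ok]. Adds quota_ok.
Round 5: (2) [quota_ok -> role_editor]. Adds role_editor.
Round 6: (7) [can_invite & role_editor -> audit_required]; (11) [can_read & role_editor -> elevated]. Adds audit_required, elevated.
Closure: {admin_console, audit_required, break_glass, can_invite, can_publish, can_read, can_write, cond_1, elevated, ip_allowlisted, quota_ok, role_admin, role_editor, session_fresh, sso_linked, token_valid} — 16 facts.

16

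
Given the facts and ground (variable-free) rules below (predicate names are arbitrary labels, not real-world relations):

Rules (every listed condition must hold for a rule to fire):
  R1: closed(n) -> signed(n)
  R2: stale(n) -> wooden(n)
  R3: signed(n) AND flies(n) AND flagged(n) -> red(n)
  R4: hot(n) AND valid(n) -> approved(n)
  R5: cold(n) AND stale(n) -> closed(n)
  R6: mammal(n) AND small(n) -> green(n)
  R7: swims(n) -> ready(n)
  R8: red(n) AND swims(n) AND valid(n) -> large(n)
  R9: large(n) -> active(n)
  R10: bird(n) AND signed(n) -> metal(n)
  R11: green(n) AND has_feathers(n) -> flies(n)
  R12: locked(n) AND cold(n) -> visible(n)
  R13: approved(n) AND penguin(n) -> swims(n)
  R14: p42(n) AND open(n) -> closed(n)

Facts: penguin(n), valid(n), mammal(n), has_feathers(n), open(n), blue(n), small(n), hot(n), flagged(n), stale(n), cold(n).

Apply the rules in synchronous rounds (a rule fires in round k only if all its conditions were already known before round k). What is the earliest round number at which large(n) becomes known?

Round 1: R2 [stale(n) -> wooden(n)]; R4 [hot(n) AND valid(n) -> approved(n)]; R5 [cold(n) AND stale(n) -> closed(n)]; R6 [mammal(n) AND small(n) -> green(n)]. New: wooden(n), approved(n), closed(n), green(n).
Round 2: R1 [closed(n) -> signed(n)]; R11 [green(n) AND has_feathers(n) -> flies(n)]; R13 [approved(n) AND penguin(n) -> swims(n)]. New: signed(n), flies(n), swims(n).
Round 3: R3 [signed(n) AND flies(n) AND flagged(n) -> red(n)]; R7 [swims(n) -> ready(n)]. New: red(n), ready(n).
Round 4: R8 [red(n) AND swims(n) AND valid(n) -> large(n)]. New: large(n).
large(n) first appears in round 4.

4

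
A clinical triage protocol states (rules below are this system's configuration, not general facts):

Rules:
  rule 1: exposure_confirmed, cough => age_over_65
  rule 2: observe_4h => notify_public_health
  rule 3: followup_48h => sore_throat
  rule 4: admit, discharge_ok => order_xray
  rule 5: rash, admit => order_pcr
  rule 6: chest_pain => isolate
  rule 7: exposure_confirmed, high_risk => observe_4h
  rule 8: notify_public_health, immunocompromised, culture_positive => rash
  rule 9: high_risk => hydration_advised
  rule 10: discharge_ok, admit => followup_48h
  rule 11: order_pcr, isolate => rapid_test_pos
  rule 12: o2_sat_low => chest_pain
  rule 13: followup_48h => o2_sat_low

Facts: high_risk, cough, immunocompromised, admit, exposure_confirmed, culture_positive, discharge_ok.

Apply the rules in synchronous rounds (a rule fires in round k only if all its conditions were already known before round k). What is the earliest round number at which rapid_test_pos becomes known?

5

Round 1: rule 1 [exposure_confirmed, cough => age_over_65]; rule 4 [admit, discharge_ok => order_xray]; rule 7 [exposure_confirmed, high_risk => observe_4h]; rule 9 [high_risk => hydration_advised]; rule 10 [discharge_ok, admit => followup_48h]. New: age_over_65, order_xray, observe_4h, hydration_advised, followup_48h.
Round 2: rule 2 [observe_4h => notify_public_health]; rule 3 [followup_48h => sore_throat]; rule 13 [followup_48h => o2_sat_low]. New: notify_public_health, sore_throat, o2_sat_low.
Round 3: rule 8 [notify_public_health, immunocompromised, culture_positive => rash]; rule 12 [o2_sat_low => chest_pain]. New: rash, chest_pain.
Round 4: rule 5 [rash, admit => order_pcr]; rule 6 [chest_pain => isolate]. New: order_pcr, isolate.
Round 5: rule 11 [order_pcr, isolate => rapid_test_pos]. New: rapid_test_pos.
rapid_test_pos first appears in round 5.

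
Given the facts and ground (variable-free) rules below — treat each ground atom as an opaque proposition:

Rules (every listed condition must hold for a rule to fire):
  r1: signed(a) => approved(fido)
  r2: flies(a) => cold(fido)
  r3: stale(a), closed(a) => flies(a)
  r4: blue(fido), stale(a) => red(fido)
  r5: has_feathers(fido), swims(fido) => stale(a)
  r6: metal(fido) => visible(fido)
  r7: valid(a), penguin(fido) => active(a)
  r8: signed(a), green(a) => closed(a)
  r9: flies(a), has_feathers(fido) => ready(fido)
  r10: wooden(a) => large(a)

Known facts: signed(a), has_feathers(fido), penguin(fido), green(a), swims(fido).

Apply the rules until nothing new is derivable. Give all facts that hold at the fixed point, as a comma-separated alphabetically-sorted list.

approved(fido), closed(a), cold(fido), flies(a), green(a), has_feathers(fido), penguin(fido), ready(fido), signed(a), stale(a), swims(fido)

Round 1 fires r1, r5, r8, giving approved(fido), stale(a), closed(a).
Round 2 fires r3, giving flies(a).
Round 3 fires r2, r9, giving cold(fido), ready(fido).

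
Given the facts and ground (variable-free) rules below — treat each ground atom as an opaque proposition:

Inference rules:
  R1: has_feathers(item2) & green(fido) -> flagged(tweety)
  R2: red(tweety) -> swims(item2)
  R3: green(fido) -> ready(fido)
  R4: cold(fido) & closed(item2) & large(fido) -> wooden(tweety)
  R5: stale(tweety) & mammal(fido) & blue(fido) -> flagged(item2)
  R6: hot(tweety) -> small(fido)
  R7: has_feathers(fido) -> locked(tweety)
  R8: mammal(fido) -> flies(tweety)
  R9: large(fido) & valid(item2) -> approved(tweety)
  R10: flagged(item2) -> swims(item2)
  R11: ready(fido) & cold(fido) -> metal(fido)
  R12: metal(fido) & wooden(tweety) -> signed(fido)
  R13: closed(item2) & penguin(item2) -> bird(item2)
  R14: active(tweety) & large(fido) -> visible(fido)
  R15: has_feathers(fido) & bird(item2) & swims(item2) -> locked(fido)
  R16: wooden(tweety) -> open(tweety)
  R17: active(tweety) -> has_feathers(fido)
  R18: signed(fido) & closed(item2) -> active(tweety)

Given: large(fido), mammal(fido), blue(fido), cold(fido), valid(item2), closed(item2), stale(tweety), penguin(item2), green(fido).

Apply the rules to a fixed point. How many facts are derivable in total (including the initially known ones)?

Round 1 — R3, R4, R5, R8, R9, R13, derive ready(fido), wooden(tweety), flagged(item2), flies(tweety), approved(tweety), bird(item2).
Round 2 — R10, R11, R16, derive swims(item2), metal(fido), open(tweety).
Round 3 — R12, derive signed(fido).
Round 4 — R18, derive active(tweety).
Round 5 — R14, R17, derive visible(fido), has_feathers(fido).
Round 6 — R7, R15, derive locked(tweety), locked(fido).
Closure: {active(tweety), approved(tweety), bird(item2), blue(fido), closed(item2), cold(fido), flagged(item2), flies(tweety), green(fido), has_feathers(fido), large(fido), locked(fido), locked(tweety), mammal(fido), metal(fido), open(tweety), penguin(item2), ready(fido), signed(fido), stale(tweety), swims(item2), valid(item2), visible(fido), wooden(tweety)} — 24 facts.

24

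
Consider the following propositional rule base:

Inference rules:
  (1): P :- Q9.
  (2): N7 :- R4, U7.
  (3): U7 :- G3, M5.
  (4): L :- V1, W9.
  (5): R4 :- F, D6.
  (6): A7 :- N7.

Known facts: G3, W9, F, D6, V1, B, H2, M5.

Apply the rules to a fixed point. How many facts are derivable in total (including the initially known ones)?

13

Round 1 fires (3), (4), (5), giving U7, L, R4.
Round 2 fires (2), giving N7.
Round 3 fires (6), giving A7.
Closure: {A7, B, D6, F, G3, H2, L, M5, N7, R4, U7, V1, W9} — 13 facts.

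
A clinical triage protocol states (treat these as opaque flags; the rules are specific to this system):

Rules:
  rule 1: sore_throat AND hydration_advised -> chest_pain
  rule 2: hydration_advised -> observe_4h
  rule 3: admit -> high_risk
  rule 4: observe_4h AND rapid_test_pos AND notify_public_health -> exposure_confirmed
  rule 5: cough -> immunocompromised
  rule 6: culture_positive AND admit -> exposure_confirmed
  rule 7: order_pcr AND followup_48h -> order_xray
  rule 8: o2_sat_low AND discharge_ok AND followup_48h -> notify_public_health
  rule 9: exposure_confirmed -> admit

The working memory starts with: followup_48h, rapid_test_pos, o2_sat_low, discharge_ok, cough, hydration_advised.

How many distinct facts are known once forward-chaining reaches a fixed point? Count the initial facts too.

12

Round 1: rule 2 [hydration_advised -> observe_4h]; rule 5 [cough -> immunocompromised]; rule 8 [o2_sat_low AND discharge_ok AND followup_48h -> notify_public_health]. Adds observe_4h, immunocompromised, notify_public_health.
Round 2: rule 4 [observe_4h AND rapid_test_pos AND notify_public_health -> exposure_confirmed]. Adds exposure_confirmed.
Round 3: rule 9 [exposure_confirmed -> admit]. Adds admit.
Round 4: rule 3 [admit -> high_risk]. Adds high_risk.
Closure: {admit, cough, discharge_ok, exposure_confirmed, followup_48h, high_risk, hydration_advised, immunocompromised, notify_public_health, o2_sat_low, observe_4h, rapid_test_pos} — 12 facts.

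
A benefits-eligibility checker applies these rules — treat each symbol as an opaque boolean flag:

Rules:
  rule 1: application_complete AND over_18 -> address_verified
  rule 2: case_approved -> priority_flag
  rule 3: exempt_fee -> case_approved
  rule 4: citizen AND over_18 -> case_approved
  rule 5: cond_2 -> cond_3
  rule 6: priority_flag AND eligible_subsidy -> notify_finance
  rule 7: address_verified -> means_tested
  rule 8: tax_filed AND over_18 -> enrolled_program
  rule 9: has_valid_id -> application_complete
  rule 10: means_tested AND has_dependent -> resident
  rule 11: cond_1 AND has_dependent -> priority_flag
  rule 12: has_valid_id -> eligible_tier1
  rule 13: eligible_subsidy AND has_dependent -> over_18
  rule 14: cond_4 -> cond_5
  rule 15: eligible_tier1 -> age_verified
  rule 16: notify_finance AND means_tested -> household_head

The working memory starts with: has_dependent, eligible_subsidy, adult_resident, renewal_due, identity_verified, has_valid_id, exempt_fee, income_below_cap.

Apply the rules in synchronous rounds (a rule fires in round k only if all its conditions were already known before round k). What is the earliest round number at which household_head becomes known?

4

Round 1 — rule 3, rule 9, rule 12, rule 13, derive case_approved, application_complete, eligible_tier1, over_18.
Round 2 — rule 1, rule 2, rule 15, derive address_verified, priority_flag, age_verified.
Round 3 — rule 6, rule 7, derive notify_finance, means_tested.
Round 4 — rule 10, rule 16, derive resident, household_head.
household_head first appears in round 4.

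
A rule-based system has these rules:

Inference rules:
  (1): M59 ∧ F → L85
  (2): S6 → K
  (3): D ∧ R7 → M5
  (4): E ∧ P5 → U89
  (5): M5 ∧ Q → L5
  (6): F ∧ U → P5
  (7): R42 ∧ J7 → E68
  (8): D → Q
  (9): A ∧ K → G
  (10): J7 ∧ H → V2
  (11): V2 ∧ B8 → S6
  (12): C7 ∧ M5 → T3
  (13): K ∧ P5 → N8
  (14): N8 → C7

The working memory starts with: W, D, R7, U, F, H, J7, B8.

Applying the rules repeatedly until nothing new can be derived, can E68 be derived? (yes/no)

Round 1 fires (3), (6), (8), (10), giving M5, P5, Q, V2.
Round 2 fires (5), (11), giving L5, S6.
Round 3 fires (2), giving K.
Round 4 fires (13), giving N8.
Round 5 fires (14), giving C7.
Round 6 fires (12), giving T3.
Fixed point reached. E68 is concluded only by (7); (7) needs R42 (never derived).

no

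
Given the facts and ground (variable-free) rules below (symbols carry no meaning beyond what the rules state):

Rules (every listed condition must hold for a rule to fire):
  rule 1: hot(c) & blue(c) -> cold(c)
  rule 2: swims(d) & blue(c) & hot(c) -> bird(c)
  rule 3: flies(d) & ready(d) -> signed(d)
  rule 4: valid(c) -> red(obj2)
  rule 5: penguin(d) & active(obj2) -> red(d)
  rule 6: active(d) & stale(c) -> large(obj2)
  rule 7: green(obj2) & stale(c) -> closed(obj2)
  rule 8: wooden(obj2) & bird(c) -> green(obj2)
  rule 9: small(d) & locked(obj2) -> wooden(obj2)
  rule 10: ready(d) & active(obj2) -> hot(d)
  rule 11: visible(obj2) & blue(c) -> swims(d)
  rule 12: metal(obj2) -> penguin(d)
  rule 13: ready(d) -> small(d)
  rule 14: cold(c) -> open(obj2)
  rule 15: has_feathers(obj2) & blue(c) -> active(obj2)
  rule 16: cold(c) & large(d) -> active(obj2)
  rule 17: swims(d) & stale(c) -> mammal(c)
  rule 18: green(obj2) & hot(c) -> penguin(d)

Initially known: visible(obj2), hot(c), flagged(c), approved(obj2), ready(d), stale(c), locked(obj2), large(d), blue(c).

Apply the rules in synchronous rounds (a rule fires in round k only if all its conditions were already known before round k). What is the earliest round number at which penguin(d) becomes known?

4

Round 1: rule 1 [hot(c) & blue(c) -> cold(c)]; rule 11 [visible(obj2) & blue(c) -> swims(d)]; rule 13 [ready(d) -> small(d)]. New: cold(c), swims(d), small(d).
Round 2: rule 2 [swims(d) & blue(c) & hot(c) -> bird(c)]; rule 9 [small(d) & locked(obj2) -> wooden(obj2)]; rule 14 [cold(c) -> open(obj2)]; rule 16 [cold(c) & large(d) -> active(obj2)]; rule 17 [swims(d) & stale(c) -> mammal(c)]. New: bird(c), wooden(obj2), open(obj2), active(obj2), mammal(c).
Round 3: rule 8 [wooden(obj2) & bird(c) -> green(obj2)]; rule 10 [ready(d) & active(obj2) -> hot(d)]. New: green(obj2), hot(d).
Round 4: rule 7 [green(obj2) & stale(c) -> closed(obj2)]; rule 18 [green(obj2) & hot(c) -> penguin(d)]. New: closed(obj2), penguin(d).
penguin(d) first appears in round 4.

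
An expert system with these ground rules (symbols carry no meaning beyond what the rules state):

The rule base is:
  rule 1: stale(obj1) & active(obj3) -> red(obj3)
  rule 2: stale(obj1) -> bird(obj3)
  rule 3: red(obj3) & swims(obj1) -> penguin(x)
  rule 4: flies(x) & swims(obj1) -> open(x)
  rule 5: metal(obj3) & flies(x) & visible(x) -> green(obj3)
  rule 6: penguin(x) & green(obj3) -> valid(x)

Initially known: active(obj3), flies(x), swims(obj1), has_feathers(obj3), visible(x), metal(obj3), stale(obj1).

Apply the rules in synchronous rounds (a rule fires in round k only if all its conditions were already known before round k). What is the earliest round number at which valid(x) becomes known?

3

Round 1 fires rule 1, rule 2, rule 4, rule 5, giving red(obj3), bird(obj3), open(x), green(obj3).
Round 2 fires rule 3, giving penguin(x).
Round 3 fires rule 6, giving valid(x).
valid(x) first appears in round 3.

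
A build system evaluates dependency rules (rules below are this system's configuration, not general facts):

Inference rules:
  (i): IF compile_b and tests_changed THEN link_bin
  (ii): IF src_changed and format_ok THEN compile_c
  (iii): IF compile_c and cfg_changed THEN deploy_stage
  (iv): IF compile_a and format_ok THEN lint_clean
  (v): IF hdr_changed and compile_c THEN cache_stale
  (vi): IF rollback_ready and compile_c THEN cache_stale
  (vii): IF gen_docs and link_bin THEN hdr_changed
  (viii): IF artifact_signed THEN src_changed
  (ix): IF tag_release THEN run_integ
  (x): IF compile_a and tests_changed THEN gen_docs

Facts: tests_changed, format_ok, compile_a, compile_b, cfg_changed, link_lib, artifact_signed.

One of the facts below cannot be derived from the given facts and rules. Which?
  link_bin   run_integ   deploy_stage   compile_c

[1] (i) [IF compile_b and tests_changed THEN link_bin]; (iv) [IF compile_a and format_ok THEN lint_clean]; (viii) [IF artifact_signed THEN src_changed]; (x) [IF compile_a and tests_changed THEN gen_docs]. ⇒ new: link_bin, lint_clean, src_changed, gen_docs.
[2] (ii) [IF src_changed and format_ok THEN compile_c]; (vii) [IF gen_docs and link_bin THEN hdr_changed]. ⇒ new: compile_c, hdr_changed.
[3] (iii) [IF compile_c and cfg_changed THEN deploy_stage]; (v) [IF hdr_changed and compile_c THEN cache_stale]. ⇒ new: deploy_stage, cache_stale.
Derived: deploy_stage (round 3), link_bin (round 1), compile_c (round 2). run_integ never appears in any round.

run_integ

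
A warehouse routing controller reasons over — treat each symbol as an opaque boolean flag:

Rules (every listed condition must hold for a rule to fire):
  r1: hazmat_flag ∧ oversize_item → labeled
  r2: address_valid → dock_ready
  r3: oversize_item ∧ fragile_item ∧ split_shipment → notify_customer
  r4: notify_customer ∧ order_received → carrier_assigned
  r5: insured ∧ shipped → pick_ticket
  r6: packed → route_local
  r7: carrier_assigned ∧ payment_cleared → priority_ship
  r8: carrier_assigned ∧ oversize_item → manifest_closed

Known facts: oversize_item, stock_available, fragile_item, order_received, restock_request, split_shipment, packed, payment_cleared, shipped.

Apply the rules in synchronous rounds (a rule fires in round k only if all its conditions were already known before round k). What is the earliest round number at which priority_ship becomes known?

[1] r3 [oversize_item ∧ fragile_item ∧ split_shipment → notify_customer]; r6 [packed → route_local]. ⇒ new: notify_customer, route_local.
[2] r4 [notify_customer ∧ order_received → carrier_assigned]. ⇒ new: carrier_assigned.
[3] r7 [carrier_assigned ∧ payment_cleared → priority_ship]; r8 [carrier_assigned ∧ oversize_item → manifest_closed]. ⇒ new: priority_ship, manifest_closed.
priority_ship first appears in round 3.

3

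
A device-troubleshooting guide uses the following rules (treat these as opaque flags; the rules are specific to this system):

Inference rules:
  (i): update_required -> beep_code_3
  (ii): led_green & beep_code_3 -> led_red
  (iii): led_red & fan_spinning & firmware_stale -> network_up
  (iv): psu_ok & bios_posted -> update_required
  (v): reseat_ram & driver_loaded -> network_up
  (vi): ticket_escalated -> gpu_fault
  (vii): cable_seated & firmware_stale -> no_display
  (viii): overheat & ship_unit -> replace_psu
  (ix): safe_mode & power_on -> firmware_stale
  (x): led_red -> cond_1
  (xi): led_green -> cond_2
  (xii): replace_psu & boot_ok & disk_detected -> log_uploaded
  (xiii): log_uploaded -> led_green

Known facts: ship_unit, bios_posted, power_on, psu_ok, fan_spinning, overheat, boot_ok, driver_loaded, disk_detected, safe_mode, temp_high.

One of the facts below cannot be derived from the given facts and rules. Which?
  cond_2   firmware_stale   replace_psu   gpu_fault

Round 1: (iv) [psu_ok & bios_posted -> update_required]; (viii) [overheat & ship_unit -> replace_psu]; (ix) [safe_mode & power_on -> firmware_stale]. Adds update_required, replace_psu, firmware_stale.
Round 2: (i) [update_required -> beep_code_3]; (xii) [replace_psu & boot_ok & disk_detected -> log_uploaded]. Adds beep_code_3, log_uploaded.
Round 3: (xiii) [log_uploaded -> led_green]. Adds led_green.
Round 4: (ii) [led_green & beep_code_3 -> led_red]; (xi) [led_green -> cond_2]. Adds led_red, cond_2.
Round 5: (iii) [led_red & fan_spinning & firmware_stale -> network_up]; (x) [led_red -> cond_1]. Adds network_up, cond_1.
Derived: cond_2 (round 4), firmware_stale (round 1), replace_psu (round 1). gpu_fault never appears in any round.

gpu_fault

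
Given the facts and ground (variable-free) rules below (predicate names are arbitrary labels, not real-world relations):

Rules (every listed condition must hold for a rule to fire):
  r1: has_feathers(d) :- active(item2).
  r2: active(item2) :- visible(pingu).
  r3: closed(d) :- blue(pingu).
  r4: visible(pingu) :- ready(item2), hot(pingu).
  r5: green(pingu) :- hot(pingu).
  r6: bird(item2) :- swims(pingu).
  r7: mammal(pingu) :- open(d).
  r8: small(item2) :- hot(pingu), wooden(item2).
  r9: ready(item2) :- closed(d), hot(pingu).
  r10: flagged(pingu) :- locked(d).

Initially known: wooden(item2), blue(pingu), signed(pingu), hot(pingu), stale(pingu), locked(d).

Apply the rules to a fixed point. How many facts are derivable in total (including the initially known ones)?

Round 1: r3 [closed(d) :- blue(pingu).]; r5 [green(pingu) :- hot(pingu).]; r8 [small(item2) :- hot(pingu), wooden(item2).]; r10 [flagged(pingu) :- locked(d).]. Adds closed(d), green(pingu), small(item2), flagged(pingu).
Round 2: r9 [ready(item2) :- closed(d), hot(pingu).]. Adds ready(item2).
Round 3: r4 [visible(pingu) :- ready(item2), hot(pingu).]. Adds visible(pingu).
Round 4: r2 [active(item2) :- visible(pingu).]. Adds active(item2).
Round 5: r1 [has_feathers(d) :- active(item2).]. Adds has_feathers(d).
Closure: {active(item2), blue(pingu), closed(d), flagged(pingu), green(pingu), has_feathers(d), hot(pingu), locked(d), ready(item2), signed(pingu), small(item2), stale(pingu), visible(pingu), wooden(item2)} — 14 facts.

14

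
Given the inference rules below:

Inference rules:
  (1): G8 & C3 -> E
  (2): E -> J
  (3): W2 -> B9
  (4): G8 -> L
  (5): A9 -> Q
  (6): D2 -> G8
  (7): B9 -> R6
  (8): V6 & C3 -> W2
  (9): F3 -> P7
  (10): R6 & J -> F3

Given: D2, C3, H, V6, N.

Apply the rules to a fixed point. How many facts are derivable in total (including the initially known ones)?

Round 1: (6) [D2 -> G8]; (8) [V6 & C3 -> W2]. New: G8, W2.
Round 2: (1) [G8 & C3 -> E]; (3) [W2 -> B9]; (4) [G8 -> L]. New: E, B9, L.
Round 3: (2) [E -> J]; (7) [B9 -> R6]. New: J, R6.
Round 4: (10) [R6 & J -> F3]. New: F3.
Round 5: (9) [F3 -> P7]. New: P7.
Closure: {B9, C3, D2, E, F3, G8, H, J, L, N, P7, R6, V6, W2} — 14 facts.

14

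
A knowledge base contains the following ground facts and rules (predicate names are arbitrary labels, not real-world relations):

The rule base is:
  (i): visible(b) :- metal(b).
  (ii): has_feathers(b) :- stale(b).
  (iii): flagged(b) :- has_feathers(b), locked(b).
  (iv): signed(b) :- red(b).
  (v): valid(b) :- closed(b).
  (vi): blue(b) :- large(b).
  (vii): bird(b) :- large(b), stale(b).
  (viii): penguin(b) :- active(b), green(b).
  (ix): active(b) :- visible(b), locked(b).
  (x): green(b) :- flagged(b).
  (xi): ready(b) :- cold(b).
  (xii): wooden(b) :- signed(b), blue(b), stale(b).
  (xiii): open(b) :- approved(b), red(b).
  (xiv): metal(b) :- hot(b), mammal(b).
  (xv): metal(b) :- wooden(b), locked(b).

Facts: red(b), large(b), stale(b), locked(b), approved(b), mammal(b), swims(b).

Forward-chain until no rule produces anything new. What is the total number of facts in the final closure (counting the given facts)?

Round 1: (ii) [has_feathers(b) :- stale(b).]; (iv) [signed(b) :- red(b).]; (vi) [blue(b) :- large(b).]; (vii) [bird(b) :- large(b), stale(b).]; (xiii) [open(b) :- approved(b), red(b).]. New: has_feathers(b), signed(b), blue(b), bird(b), open(b).
Round 2: (iii) [flagged(b) :- has_feathers(b), locked(b).]; (xii) [wooden(b) :- signed(b), blue(b), stale(b).]. New: flagged(b), wooden(b).
Round 3: (x) [green(b) :- flagged(b).]; (xv) [metal(b) :- wooden(b), locked(b).]. New: green(b), metal(b).
Round 4: (i) [visible(b) :- metal(b).]. New: visible(b).
Round 5: (ix) [active(b) :- visible(b), locked(b).]. New: active(b).
Round 6: (viii) [penguin(b) :- active(b), green(b).]. New: penguin(b).
Closure: {active(b), approved(b), bird(b), blue(b), flagged(b), green(b), has_feathers(b), large(b), locked(b), mammal(b), metal(b), open(b), penguin(b), red(b), signed(b), stale(b), swims(b), visible(b), wooden(b)} — 19 facts.

19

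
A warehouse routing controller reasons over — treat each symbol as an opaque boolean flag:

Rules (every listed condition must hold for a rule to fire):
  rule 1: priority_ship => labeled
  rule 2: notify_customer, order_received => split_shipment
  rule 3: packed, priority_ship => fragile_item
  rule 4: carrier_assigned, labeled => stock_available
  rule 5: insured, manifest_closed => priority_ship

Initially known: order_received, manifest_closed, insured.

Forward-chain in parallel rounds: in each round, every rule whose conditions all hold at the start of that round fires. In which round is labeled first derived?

2

Round 1: rule 5 [insured, manifest_closed => priority_ship]. New: priority_ship.
Round 2: rule 1 [priority_ship => labeled]. New: labeled.
labeled first appears in round 2.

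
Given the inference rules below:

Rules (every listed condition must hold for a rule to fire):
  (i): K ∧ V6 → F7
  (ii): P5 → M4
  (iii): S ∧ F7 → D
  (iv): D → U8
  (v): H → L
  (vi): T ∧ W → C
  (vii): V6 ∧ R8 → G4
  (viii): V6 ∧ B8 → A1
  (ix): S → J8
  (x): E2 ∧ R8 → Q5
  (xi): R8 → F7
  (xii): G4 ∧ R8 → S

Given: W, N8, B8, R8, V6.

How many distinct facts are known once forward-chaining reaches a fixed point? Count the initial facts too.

12

Round 1: (vii) [V6 ∧ R8 → G4]; (viii) [V6 ∧ B8 → A1]; (xi) [R8 → F7]. New: G4, A1, F7.
Round 2: (xii) [G4 ∧ R8 → S]. New: S.
Round 3: (iii) [S ∧ F7 → D]; (ix) [S → J8]. New: D, J8.
Round 4: (iv) [D → U8]. New: U8.
Closure: {A1, B8, D, F7, G4, J8, N8, R8, S, U8, V6, W} — 12 facts.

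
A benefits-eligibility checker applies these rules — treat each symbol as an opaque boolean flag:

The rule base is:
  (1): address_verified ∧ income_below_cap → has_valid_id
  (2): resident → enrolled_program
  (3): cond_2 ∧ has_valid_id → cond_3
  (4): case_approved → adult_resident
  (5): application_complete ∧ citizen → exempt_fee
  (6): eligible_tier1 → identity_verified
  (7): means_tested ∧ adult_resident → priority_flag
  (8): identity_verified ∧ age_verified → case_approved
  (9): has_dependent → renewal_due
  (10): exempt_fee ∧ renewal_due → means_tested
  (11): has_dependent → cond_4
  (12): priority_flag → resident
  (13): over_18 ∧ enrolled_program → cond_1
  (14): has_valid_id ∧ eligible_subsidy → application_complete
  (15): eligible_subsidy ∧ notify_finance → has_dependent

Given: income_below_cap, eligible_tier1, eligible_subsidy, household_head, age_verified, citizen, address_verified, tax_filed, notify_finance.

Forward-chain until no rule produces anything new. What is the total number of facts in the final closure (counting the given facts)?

22

Round 1: (1) [address_verified ∧ income_below_cap → has_valid_id]; (6) [eligible_tier1 → identity_verified]; (15) [eligible_subsidy ∧ notify_finance → has_dependent]. Adds has_valid_id, identity_verified, has_dependent.
Round 2: (8) [identity_verified ∧ age_verified → case_approved]; (9) [has_dependent → renewal_due]; (11) [has_dependent → cond_4]; (14) [has_valid_id ∧ eligible_subsidy → application_complete]. Adds case_approved, renewal_due, cond_4, application_complete.
Round 3: (4) [case_approved → adult_resident]; (5) [application_complete ∧ citizen → exempt_fee]. Adds adult_resident, exempt_fee.
Round 4: (10) [exempt_fee ∧ renewal_due → means_tested]. Adds means_tested.
Round 5: (7) [means_tested ∧ adult_resident → priority_flag]. Adds priority_flag.
Round 6: (12) [priority_flag → resident]. Adds resident.
Round 7: (2) [resident → enrolled_program]. Adds enrolled_program.
Closure: {address_verified, adult_resident, age_verified, application_complete, case_approved, citizen, cond_4, eligible_subsidy, eligible_tier1, enrolled_program, exempt_fee, has_dependent, has_valid_id, household_head, identity_verified, income_below_cap, means_tested, notify_finance, priority_flag, renewal_due, resident, tax_filed} — 22 facts.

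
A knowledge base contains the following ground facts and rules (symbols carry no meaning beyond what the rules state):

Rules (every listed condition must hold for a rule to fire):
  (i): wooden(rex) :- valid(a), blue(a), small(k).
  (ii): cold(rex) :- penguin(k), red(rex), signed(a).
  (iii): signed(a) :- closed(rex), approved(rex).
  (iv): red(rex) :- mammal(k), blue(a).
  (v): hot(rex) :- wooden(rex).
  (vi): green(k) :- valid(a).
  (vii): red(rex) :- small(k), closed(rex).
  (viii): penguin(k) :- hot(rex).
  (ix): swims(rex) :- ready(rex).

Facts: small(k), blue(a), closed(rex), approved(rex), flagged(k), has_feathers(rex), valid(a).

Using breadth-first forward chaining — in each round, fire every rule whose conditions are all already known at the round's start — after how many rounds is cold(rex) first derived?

4

[1] (i) [wooden(rex) :- valid(a), blue(a), small(k).]; (iii) [signed(a) :- closed(rex), approved(rex).]; (vi) [green(k) :- valid(a).]; (vii) [red(rex) :- small(k), closed(rex).]. ⇒ new: wooden(rex), signed(a), green(k), red(rex).
[2] (v) [hot(rex) :- wooden(rex).]. ⇒ new: hot(rex).
[3] (viii) [penguin(k) :- hot(rex).]. ⇒ new: penguin(k).
[4] (ii) [cold(rex) :- penguin(k), red(rex), signed(a).]. ⇒ new: cold(rex).
cold(rex) first appears in round 4.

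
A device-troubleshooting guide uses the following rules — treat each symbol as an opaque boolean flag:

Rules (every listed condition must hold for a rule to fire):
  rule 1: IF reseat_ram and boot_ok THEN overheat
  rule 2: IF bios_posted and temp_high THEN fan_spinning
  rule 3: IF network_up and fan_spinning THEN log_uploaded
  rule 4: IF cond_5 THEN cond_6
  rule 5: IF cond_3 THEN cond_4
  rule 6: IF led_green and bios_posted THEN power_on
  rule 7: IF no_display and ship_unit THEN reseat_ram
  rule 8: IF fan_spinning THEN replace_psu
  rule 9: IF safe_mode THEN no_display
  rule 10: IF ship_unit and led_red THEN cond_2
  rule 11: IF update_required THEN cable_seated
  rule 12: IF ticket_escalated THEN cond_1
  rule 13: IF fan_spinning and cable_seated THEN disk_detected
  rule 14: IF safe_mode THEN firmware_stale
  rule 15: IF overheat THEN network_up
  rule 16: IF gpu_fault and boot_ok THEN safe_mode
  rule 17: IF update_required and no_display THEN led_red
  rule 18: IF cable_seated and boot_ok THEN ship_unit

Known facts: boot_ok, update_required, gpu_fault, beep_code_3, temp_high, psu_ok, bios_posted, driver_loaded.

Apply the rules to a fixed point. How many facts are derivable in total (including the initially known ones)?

Round 1 fires rule 2, rule 11, rule 16, giving fan_spinning, cable_seated, safe_mode.
Round 2 fires rule 8, rule 9, rule 13, rule 14, rule 18, giving replace_psu, no_display, disk_detected, firmware_stale, ship_unit.
Round 3 fires rule 7, rule 17, giving reseat_ram, led_red.
Round 4 fires rule 1, rule 10, giving overheat, cond_2.
Round 5 fires rule 15, giving network_up.
Round 6 fires rule 3, giving log_uploaded.
Closure: {beep_code_3, bios_posted, boot_ok, cable_seated, cond_2, disk_detected, driver_loaded, fan_spinning, firmware_stale, gpu_fault, led_red, log_uploaded, network_up, no_display, overheat, psu_ok, replace_psu, reseat_ram, safe_mode, ship_unit, temp_high, update_required} — 22 facts.

22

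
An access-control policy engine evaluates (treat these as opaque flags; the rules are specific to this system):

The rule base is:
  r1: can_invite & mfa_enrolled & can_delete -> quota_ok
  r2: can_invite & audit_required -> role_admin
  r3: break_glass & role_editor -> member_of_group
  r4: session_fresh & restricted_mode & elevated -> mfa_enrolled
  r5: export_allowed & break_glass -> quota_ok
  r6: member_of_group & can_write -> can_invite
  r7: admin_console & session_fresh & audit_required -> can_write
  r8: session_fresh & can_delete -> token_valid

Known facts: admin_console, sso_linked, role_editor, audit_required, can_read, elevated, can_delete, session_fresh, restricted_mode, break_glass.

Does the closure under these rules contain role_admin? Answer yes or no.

Round 1: r3 [break_glass & role_editor -> member_of_group]; r4 [session_fresh & restricted_mode & elevated -> mfa_enrolled]; r7 [admin_console & session_fresh & audit_required -> can_write]; r8 [session_fresh & can_delete -> token_valid]. Adds member_of_group, mfa_enrolled, can_write, token_valid.
Round 2: r6 [member_of_group & can_write -> can_invite]. Adds can_invite.
Round 3: r1 [can_invite & mfa_enrolled & can_delete -> quota_ok]; r2 [can_invite & audit_required -> role_admin]. Adds quota_ok, role_admin.
role_admin appears in round 3, so it is derivable.

yes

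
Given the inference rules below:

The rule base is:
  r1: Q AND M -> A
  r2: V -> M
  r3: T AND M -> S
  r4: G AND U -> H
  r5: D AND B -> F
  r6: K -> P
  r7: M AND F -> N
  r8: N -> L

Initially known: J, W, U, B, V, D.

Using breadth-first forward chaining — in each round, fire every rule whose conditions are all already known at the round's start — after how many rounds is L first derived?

3

[1] r2 [V -> M]; r5 [D AND B -> F]. ⇒ new: M, F.
[2] r7 [M AND F -> N]. ⇒ new: N.
[3] r8 [N -> L]. ⇒ new: L.
L first appears in round 3.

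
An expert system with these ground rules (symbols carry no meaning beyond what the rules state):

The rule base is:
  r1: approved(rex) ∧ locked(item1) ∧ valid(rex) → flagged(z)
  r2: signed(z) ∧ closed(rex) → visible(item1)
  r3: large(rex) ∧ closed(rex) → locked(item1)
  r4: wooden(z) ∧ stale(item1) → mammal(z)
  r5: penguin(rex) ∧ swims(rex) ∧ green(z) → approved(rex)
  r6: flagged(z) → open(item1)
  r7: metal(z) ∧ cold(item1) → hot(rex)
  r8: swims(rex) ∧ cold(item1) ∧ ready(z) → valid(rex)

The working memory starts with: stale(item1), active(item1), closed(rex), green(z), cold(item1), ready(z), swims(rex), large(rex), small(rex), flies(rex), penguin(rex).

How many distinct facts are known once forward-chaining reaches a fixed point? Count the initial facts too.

Round 1 fires r3, r5, r8, giving locked(item1), approved(rex), valid(rex).
Round 2 fires r1, giving flagged(z).
Round 3 fires r6, giving open(item1).
Closure: {active(item1), approved(rex), closed(rex), cold(item1), flagged(z), flies(rex), green(z), large(rex), locked(item1), open(item1), penguin(rex), ready(z), small(rex), stale(item1), swims(rex), valid(rex)} — 16 facts.

16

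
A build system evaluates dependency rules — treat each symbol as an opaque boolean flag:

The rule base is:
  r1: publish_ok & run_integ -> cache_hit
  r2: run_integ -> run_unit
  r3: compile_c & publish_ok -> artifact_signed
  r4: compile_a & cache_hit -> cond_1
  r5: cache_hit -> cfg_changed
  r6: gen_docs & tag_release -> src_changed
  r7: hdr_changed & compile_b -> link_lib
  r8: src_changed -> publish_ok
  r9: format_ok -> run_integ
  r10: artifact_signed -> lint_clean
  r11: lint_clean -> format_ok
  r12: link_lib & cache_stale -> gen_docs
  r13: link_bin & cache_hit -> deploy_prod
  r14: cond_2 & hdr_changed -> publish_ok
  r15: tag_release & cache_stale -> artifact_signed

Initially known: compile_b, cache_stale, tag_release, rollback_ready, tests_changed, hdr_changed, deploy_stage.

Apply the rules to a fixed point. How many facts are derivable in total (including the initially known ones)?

18

Round 1: r7 [hdr_changed & compile_b -> link_lib]; r15 [tag_release & cache_stale -> artifact_signed]. New: link_lib, artifact_signed.
Round 2: r10 [artifact_signed -> lint_clean]; r12 [link_lib & cache_stale -> gen_docs]. New: lint_clean, gen_docs.
Round 3: r6 [gen_docs & tag_release -> src_changed]; r11 [lint_clean -> format_ok]. New: src_changed, format_ok.
Round 4: r8 [src_changed -> publish_ok]; r9 [format_ok -> run_integ]. New: publish_ok, run_integ.
Round 5: r1 [publish_ok & run_integ -> cache_hit]; r2 [run_integ -> run_unit]. New: cache_hit, run_unit.
Round 6: r5 [cache_hit -> cfg_changed]. New: cfg_changed.
Closure: {artifact_signed, cache_hit, cache_stale, cfg_changed, compile_b, deploy_stage, format_ok, gen_docs, hdr_changed, link_lib, lint_clean, publish_ok, rollback_ready, run_integ, run_unit, src_changed, tag_release, tests_changed} — 18 facts.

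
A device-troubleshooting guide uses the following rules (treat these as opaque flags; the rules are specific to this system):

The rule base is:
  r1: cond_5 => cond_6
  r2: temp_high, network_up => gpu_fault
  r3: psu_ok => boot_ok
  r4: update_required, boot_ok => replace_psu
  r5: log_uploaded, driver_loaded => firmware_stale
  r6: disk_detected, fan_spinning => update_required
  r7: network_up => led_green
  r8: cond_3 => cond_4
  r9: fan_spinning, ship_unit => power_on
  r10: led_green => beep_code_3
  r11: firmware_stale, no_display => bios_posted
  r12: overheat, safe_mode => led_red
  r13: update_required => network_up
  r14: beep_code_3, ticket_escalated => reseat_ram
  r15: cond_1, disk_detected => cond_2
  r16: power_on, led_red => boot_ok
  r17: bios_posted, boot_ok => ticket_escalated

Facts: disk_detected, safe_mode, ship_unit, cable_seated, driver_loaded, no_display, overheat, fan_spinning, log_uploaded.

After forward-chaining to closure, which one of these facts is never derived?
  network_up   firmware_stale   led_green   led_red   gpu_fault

Round 1: r5 [log_uploaded, driver_loaded => firmware_stale]; r6 [disk_detected, fan_spinning => update_required]; r9 [fan_spinning, ship_unit => power_on]; r12 [overheat, safe_mode => led_red]. Adds firmware_stale, update_required, power_on, led_red.
Round 2: r11 [firmware_stale, no_display => bios_posted]; r13 [update_required => network_up]; r16 [power_on, led_red => boot_ok]. Adds bios_posted, network_up, boot_ok.
Round 3: r4 [update_required, boot_ok => replace_psu]; r7 [network_up => led_green]; r17 [bios_posted, boot_ok => ticket_escalated]. Adds replace_psu, led_green, ticket_escalated.
Round 4: r10 [led_green => beep_code_3]. Adds beep_code_3.
Round 5: r14 [beep_code_3, ticket_escalated => reseat_ram]. Adds reseat_ram.
Derived: led_green (round 3), network_up (round 2), firmware_stale (round 1), led_red (round 1). gpu_fault never appears in any round.

gpu_fault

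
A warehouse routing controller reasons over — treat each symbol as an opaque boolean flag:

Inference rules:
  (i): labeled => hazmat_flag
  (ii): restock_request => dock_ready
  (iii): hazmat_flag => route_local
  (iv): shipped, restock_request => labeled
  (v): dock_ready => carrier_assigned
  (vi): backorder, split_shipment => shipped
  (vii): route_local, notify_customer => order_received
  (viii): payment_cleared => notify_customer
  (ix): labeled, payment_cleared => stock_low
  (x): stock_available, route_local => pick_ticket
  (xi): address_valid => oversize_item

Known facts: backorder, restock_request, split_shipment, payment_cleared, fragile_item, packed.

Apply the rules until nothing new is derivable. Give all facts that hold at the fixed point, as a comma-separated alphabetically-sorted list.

backorder, carrier_assigned, dock_ready, fragile_item, hazmat_flag, labeled, notify_customer, order_received, packed, payment_cleared, restock_request, route_local, shipped, split_shipment, stock_low

Round 1 fires (ii), (vi), (viii), giving dock_ready, shipped, notify_customer.
Round 2 fires (iv), (v), giving labeled, carrier_assigned.
Round 3 fires (i), (ix), giving hazmat_flag, stock_low.
Round 4 fires (iii), giving route_local.
Round 5 fires (vii), giving order_received.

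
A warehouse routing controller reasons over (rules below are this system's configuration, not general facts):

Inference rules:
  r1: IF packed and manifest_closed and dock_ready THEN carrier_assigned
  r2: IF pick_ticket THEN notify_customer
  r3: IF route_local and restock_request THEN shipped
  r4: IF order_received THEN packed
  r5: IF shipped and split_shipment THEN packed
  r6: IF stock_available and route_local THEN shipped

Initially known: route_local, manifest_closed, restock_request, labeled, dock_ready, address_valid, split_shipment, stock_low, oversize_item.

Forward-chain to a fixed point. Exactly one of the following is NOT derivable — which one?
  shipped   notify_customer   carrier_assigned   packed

Round 1 — r3, derive shipped.
Round 2 — r5, derive packed.
Round 3 — r1, derive carrier_assigned.
Derived: carrier_assigned (round 3), shipped (round 1), packed (round 2). notify_customer never appears in any round.

notify_customer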